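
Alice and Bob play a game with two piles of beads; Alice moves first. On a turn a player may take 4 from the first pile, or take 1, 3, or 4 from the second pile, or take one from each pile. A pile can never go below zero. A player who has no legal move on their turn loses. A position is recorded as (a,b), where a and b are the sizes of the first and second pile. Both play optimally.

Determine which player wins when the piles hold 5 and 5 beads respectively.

Alice wins.

Build the W/L table. Terminal = L. A non-terminal position is W if it has a move to some L; otherwise it is L.
No move ever increases a pile, so every position that can arise here has a ≤ 5 and b ≤ 5; it is enough to label the cells with 0 ≤ a ≤ 5 and 0 ≤ b ≤ 5.
Every move lowers a or b (never raises either), so fill the grid row by row in increasing a, and left to right within a row: each cell's successors are then already labelled.
      b=0  b=1  b=2  b=3  b=4  b=5
a=0:    L    W    L    W    W    W
a=1:    L    W    L    W    W    W
a=2:    L    W    L    W    W    W
a=3:    L    W    L    W    W    W
a=4:    W    W    W    W    L    W
a=5:    W    L    W    L    W    W
Cells with no legal move (terminal, hence L): (0,0), (1,0), (2,0), (3,0).
The remaining L cells, each justified by listing all of its moves:
(0,2): →(0,1)(W) only, which is W, so L
(1,2): →(1,1)(W), (0,1)(W) — all W, so L
(2,2): →(2,1)(W), (1,1)(W) — all W, so L
(3,2): →(3,1)(W), (2,1)(W) — all W, so L
(4,4): →(0,4)(W), (4,3)(W), (4,1)(W), (4,0)(W), (3,3)(W) — all W, so L
(5,1): →(1,1)(W), (5,0)(W), (4,0)(W) — all W, so L
(5,3): →(1,3)(W), (5,2)(W), (5,0)(W), (4,2)(W) — all W, so L
Every other cell has at least one move into one of the L cells above, so it is W.
The starting position (5,5) is W: Alice should move to (5,1), handing over an L position.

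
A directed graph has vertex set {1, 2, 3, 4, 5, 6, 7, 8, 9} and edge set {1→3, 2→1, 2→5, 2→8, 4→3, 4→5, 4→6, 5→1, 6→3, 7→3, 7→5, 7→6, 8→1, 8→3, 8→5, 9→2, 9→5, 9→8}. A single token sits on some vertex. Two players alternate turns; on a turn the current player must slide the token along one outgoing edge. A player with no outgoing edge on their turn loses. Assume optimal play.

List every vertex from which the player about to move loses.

3, 5

Build the W/L table. Terminal = L. A non-terminal position is W if it has a move to some L; otherwise it is L.
Every edge goes from a vertex to one that appears earlier in the order 3, 1, 5, 8, 6, 2, 9, 4, 7, so processing vertices in that order labels each vertex after all of its successors.
3: no outgoing edge → L
1: reaches L-position 3 → W
5: only reaches 1(W), which is W → L
8: reaches L-position 5 → W
6: reaches L-position 3 → W
2: reaches L-position 5 → W
9: reaches L-position 5 → W
4: reaches L-position 5 → W
7: reaches L-position 5 → W
Reading off the rows marked L gives the requested list; there are 2 such vertices.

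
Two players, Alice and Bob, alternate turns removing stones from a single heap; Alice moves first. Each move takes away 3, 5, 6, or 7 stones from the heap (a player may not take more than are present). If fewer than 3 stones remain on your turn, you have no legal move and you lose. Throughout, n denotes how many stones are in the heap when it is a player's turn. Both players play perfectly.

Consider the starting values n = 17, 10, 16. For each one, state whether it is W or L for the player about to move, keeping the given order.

Compute win/loss labels from the base case upward. A position with no move is L. Any other position is W if it can reach an L in one move, else L.
n=0: no move → L
n=1: no move → L
n=2: no move → L
n=3: reaches L-position 0 → W
n=4: reaches L-position 1 → W
n=5: reaches L-position 2 → W
n=6: reaches L-position 1 → W
n=7: reaches L-position 2 → W
n=8: reaches L-position 2 → W
n=9: reaches L-position 2 → W
n=10: only reaches 7(W), 5(W), 4(W), 3(W), all W → L
n=11: only reaches 8(W), 6(W), 5(W), 4(W), all W → L
n=12: only reaches 9(W), 7(W), 6(W), 5(W), all W → L
n=13: reaches L-position 10 → W
n=14: reaches L-position 11 → W
n=15: reaches L-position 12 → W
n=16: reaches L-position 11 → W
n=17: reaches L-position 12 → W

17: W, 10: L, 16: W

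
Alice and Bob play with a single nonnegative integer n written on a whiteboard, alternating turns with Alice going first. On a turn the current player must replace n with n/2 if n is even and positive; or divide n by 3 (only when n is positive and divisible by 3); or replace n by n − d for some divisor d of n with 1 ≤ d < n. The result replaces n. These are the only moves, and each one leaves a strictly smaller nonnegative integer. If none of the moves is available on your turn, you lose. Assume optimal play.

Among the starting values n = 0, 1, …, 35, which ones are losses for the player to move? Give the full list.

Work bottom-up. With no move the player to move loses. Otherwise the position is W if at least one move leads to an L position for the opponent, and L if every move leads to a W.
n=0: no move → L
n=1: no move → L
n=2: →1(L), so W
n=3: →1(L), so W
n=4: →2(W), 3(W) — all W, so L
n=5: →4(L), so W
n=6: →4(L), so W
n=7: →6(W) only, which is W, so L
n=8: →4(L), so W
n=9: →3(W), 6(W), 8(W) — all W, so L
n=10: →9(L), so W
n=11: →10(W) only, which is W, so L
n=12: →4(L), so W
n=13: →12(W) only, which is W, so L
n=14: →7(L), so W
n=15: →5(W), 10(W), 12(W), 14(W) — all W, so L
n=16: →15(L), so W
n=17: →16(W) only, which is W, so L
n=18: →9(L), so W
n=19: →18(W) only, which is W, so L
n=20: →15(L), so W
n=21: →7(L), so W
n=22: →11(L), so W
n=23: →22(W) only, which is W, so L
n=24: →23(L), so W
n=25: →20(W), 24(W) — all W, so L
n=26: →13(L), so W
n=27: →9(L), so W
n=28: →14(W), 21(W), 24(W), 26(W), 27(W) — all W, so L
n=29: →28(L), so W
n=30: →15(L), so W
n=31: →30(W) only, which is W, so L
n=32: →28(L), so W
n=33: →11(L), so W
n=34: →17(L), so W
n=35: →28(L), so W
Reading off the rows marked L gives the requested list; there are 14 such values of n.

0, 1, 4, 7, 9, 11, 13, 15, 17, 19, 23, 25, 28, 31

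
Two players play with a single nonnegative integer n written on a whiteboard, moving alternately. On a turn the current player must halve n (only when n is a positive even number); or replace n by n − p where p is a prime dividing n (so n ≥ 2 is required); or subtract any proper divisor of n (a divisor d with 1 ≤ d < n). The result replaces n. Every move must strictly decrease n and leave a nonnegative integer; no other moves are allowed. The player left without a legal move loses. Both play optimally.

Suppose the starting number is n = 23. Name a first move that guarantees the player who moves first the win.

Move to 0.

Use the standard recursion: the mover loses at a terminal position; elsewhere, the mover wins exactly when some move hands the opponent an L position.
n=0: no move → L
n=1: no move → L
n=2: W (go to 0, an L position)
n=3: W (go to 0, an L position)
n=4: L (options 2(W), 3(W) are all W)
n=5: W (go to 0, an L position)
n=6: W (go to 4, an L position)
n=7: W (go to 0, an L position)
n=8: W (go to 4, an L position)
n=9: L (options 6(W), 8(W) are all W)
n=10: W (go to 9, an L position)
n=11: W (go to 0, an L position)
n=12: W (go to 9, an L position)
n=13: W (go to 0, an L position)
n=14: L (options 7(W), 12(W), 13(W) are all W)
n=15: W (go to 14, an L position)
n=16: W (go to 14, an L position)
n=17: W (go to 0, an L position)
n=18: W (go to 9, an L position)
n=19: W (go to 0, an L position)
n=20: L (options 10(W), 15(W), 16(W), 18(W), 19(W) are all W)
n=21: W (go to 14, an L position)
n=22: W (go to 20, an L position)
n=23: W (go to 0, an L position)
From 23, the L positions reachable in one move are: 0.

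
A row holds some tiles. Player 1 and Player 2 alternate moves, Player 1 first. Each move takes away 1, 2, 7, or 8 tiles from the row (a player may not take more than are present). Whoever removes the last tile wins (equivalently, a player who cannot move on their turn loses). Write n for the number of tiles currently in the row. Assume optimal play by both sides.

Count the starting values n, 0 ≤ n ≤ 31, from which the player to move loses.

11

Label each position W (a win for the player to move) or L (a loss). A position with no legal move is L; any other position is W exactly when some move reaches an L, and L when every move reaches a W.
n=0: no move → L
n=1: can move to 0, which is L ⇒ W
n=2: can move to 0, which is L ⇒ W
n=3: moves to 2(W), 1(W); every one is W ⇒ L
n=4: can move to 3, which is L ⇒ W
n=5: can move to 3, which is L ⇒ W
n=6: moves to 5(W), 4(W); every one is W ⇒ L
n=7: can move to 6, which is L ⇒ W
n=8: can move to 6, which is L ⇒ W
n=9: moves to 8(W), 7(W), 2(W), 1(W); every one is W ⇒ L
n=10: can move to 9, which is L ⇒ W
n=11: can move to 9, which is L ⇒ W
n=12: moves to 11(W), 10(W), 5(W), 4(W); every one is W ⇒ L
n=13: can move to 12, which is L ⇒ W
n=14: can move to 12, which is L ⇒ W
n=15: moves to 14(W), 13(W), 8(W), 7(W); every one is W ⇒ L
n=16: can move to 15, which is L ⇒ W
n=17: can move to 15, which is L ⇒ W
n=18: moves to 17(W), 16(W), 11(W), 10(W); every one is W ⇒ L
n=19: can move to 18, which is L ⇒ W
n=20: can move to 18, which is L ⇒ W
n=21: moves to 20(W), 19(W), 14(W), 13(W); every one is W ⇒ L
n=22: can move to 21, which is L ⇒ W
n=23: can move to 21, which is L ⇒ W
n=24: moves to 23(W), 22(W), 17(W), 16(W); every one is W ⇒ L
n=25: can move to 24, which is L ⇒ W
n=26: can move to 24, which is L ⇒ W
n=27: moves to 26(W), 25(W), 20(W), 19(W); every one is W ⇒ L
n=28: can move to 27, which is L ⇒ W
n=29: can move to 27, which is L ⇒ W
n=30: moves to 29(W), 28(W), 23(W), 22(W); every one is W ⇒ L
n=31: can move to 30, which is L ⇒ W
L entries with 0 ≤ n ≤ 31: n = 0, 3, 6, 9, 12, 15, 18, 21, 24, 27, 30; that makes 11.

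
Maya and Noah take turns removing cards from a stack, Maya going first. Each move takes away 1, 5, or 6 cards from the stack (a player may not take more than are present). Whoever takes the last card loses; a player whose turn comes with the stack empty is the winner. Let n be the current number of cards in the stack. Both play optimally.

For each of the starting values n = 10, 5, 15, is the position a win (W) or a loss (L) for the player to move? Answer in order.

10: W, 5: L, 15: W

Compute win/loss labels from the base case upward. A position with no move is W. Any other position is W if it can reach an L in one move, else L.
n=0: no move; the opponent has just taken the last card and therefore loses → W
n=1: →0(W) only, which is W, so L
n=2: →1(L), so W
n=3: →2(W) only, which is W, so L
n=4: →3(L), so W
n=5: →4(W), 0(W) — all W, so L
n=6: →5(L), so W
n=7: →1(L), so W
n=8: →3(L), so W
n=9: →3(L), so W
n=10: →5(L), so W
n=11: →5(L), so W
n=12: →11(W), 7(W), 6(W) — all W, so L
n=13: →12(L), so W
n=14: →13(W), 9(W), 8(W) — all W, so L
n=15: →14(L), so W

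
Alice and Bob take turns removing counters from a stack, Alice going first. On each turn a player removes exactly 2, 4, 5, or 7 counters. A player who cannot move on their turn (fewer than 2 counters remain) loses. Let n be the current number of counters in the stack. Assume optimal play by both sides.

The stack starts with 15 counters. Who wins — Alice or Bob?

Alice wins.

Build the W/L table. Terminal = L. A non-terminal position is W if it has a move to some L; otherwise it is L.
n=0: no move → L
n=1: no move → L
n=2: can move to 0, which is L ⇒ W
n=3: can move to 1, which is L ⇒ W
n=4: can move to 0, which is L ⇒ W
n=5: can move to 1, which is L ⇒ W
n=6: can move to 1, which is L ⇒ W
n=7: can move to 0, which is L ⇒ W
n=8: can move to 1, which is L ⇒ W
n=9: moves to 7(W), 5(W), 4(W), 2(W); every one is W ⇒ L
n=10: moves to 8(W), 6(W), 5(W), 3(W); every one is W ⇒ L
n=11: can move to 9, which is L ⇒ W
n=12: can move to 10, which is L ⇒ W
n=13: can move to 9, which is L ⇒ W
n=14: can move to 10, which is L ⇒ W
n=15: can move to 10, which is L ⇒ W
The starting position 15 is W: Alice should remove 5, leaving 10, handing over an L position.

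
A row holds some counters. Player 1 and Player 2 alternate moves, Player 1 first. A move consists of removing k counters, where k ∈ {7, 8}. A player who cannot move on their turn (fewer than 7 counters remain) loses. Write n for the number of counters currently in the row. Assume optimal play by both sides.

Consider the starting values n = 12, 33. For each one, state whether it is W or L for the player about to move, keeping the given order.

12: W, 33: L

Positions with no move are L. A position that does have a move is losing for the player to move precisely when every available move leads to a winning position for the opponent. Fill in the labels:
n=0: no move → L
n=1: no move → L
n=2: no move → L
n=3: no move → L
n=4: no move → L
n=5: no move → L
n=6: no move → L
n=7: reaches L-position 0 → W
n=8: reaches L-position 1 → W
n=9: reaches L-position 2 → W
n=10: reaches L-position 3 → W
n=11: reaches L-position 4 → W
n=12: reaches L-position 5 → W
n=13: reaches L-position 6 → W
n=14: reaches L-position 6 → W
n=15: only reaches 8(W), 7(W), all W → L
n=16: only reaches 9(W), 8(W), all W → L
n=17: only reaches 10(W), 9(W), all W → L
n=18: only reaches 11(W), 10(W), all W → L
n=19: only reaches 12(W), 11(W), all W → L
n=20: only reaches 13(W), 12(W), all W → L
n=21: only reaches 14(W), 13(W), all W → L
n=22: reaches L-position 15 → W
n=23: reaches L-position 16 → W
n=24: reaches L-position 17 → W
n=25: reaches L-position 18 → W
n=26: reaches L-position 19 → W
n=27: reaches L-position 20 → W
n=28: reaches L-position 21 → W
n=29: reaches L-position 21 → W
n=30: only reaches 23(W), 22(W), all W → L
n=31: only reaches 24(W), 23(W), all W → L
n=32: only reaches 25(W), 24(W), all W → L
n=33: only reaches 26(W), 25(W), all W → L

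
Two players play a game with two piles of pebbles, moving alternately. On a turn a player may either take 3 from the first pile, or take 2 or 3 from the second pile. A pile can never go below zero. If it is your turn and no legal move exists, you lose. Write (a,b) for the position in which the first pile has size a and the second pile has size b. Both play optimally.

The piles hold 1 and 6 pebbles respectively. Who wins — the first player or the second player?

Use the standard recursion: the mover loses at a terminal position; elsewhere, the mover wins exactly when some move hands the opponent an L position.
No move ever increases a pile, so every position that can arise here has a ≤ 1 and b ≤ 6; it is enough to label the cells with 0 ≤ a ≤ 1 and 0 ≤ b ≤ 6.
Every move lowers a or b (never raises either), so fill the grid row by row in increasing a, and left to right within a row: each cell's successors are then already labelled.
      b=0  b=1  b=2  b=3  b=4  b=5  b=6
a=0:    L    L    W    W    W    L    L
a=1:    L    L    W    W    W    L    L
Cells with no legal move (terminal, hence L): (0,0), (0,1), (1,0), (1,1).
The remaining L cells, each justified by listing all of its moves:
(0,5): moves to (0,3)(W), (0,2)(W); every one is W ⇒ L
(0,6): moves to (0,4)(W), (0,3)(W); every one is W ⇒ L
(1,5): moves to (1,3)(W), (1,2)(W); every one is W ⇒ L
(1,6): moves to (1,4)(W), (1,3)(W); every one is W ⇒ L
Every other cell has at least one move into one of the L cells above, so it is W.
Every move from (1,6) reaches a W position, so the mover loses.

The second player wins.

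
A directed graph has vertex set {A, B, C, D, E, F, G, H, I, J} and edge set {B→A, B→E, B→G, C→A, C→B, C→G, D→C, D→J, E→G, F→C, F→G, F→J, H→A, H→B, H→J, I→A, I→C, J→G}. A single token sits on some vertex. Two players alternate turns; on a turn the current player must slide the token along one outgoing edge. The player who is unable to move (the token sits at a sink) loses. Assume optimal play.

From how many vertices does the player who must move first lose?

Build the W/L table. Terminal = L. A non-terminal position is W if it has a move to some L; otherwise it is L.
Every edge goes from a vertex to one that appears earlier in the order G, A, E, B, J, C, F, I, D, H, so processing vertices in that order labels each vertex after all of its successors.
G: no outgoing edge → L
A: no outgoing edge → L
E: reaches L-position G → W
B: reaches L-position A → W
J: reaches L-position G → W
C: reaches L-position A → W
F: reaches L-position G → W
I: reaches L-position A → W
D: only reaches C(W), J(W), all W → L
H: reaches L-position A → W
The L vertices are A, D, G; that is 3 in all.

3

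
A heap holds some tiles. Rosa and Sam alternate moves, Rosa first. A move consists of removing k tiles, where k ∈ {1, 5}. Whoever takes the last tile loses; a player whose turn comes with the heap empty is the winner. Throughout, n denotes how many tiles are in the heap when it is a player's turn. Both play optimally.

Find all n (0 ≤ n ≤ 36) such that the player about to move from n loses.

Label each position W (a win for the player to move) or L (a loss). A position with no legal move is W; any other position is W exactly when some move reaches an L, and L when every move reaches a W.
n=0: no move; the opponent has just taken the last tile and therefore loses → W
n=1: the only move is to 0(W), a W ⇒ L
n=2: can move to 1, which is L ⇒ W
n=3: the only move is to 2(W), a W ⇒ L
n=4: can move to 3, which is L ⇒ W
n=5: moves to 4(W), 0(W); every one is W ⇒ L
n=6: can move to 5, which is L ⇒ W
n=7: moves to 6(W), 2(W); every one is W ⇒ L
n=8: can move to 7, which is L ⇒ W
n=9: moves to 8(W), 4(W); every one is W ⇒ L
n=10: can move to 9, which is L ⇒ W
n=11: moves to 10(W), 6(W); every one is W ⇒ L
n=12: can move to 11, which is L ⇒ W
n=13: moves to 12(W), 8(W); every one is W ⇒ L
n=14: can move to 13, which is L ⇒ W
n=15: moves to 14(W), 10(W); every one is W ⇒ L
n=16: can move to 15, which is L ⇒ W
n=17: moves to 16(W), 12(W); every one is W ⇒ L
n=18: can move to 17, which is L ⇒ W
n=19: moves to 18(W), 14(W); every one is W ⇒ L
n=20: can move to 19, which is L ⇒ W
n=21: moves to 20(W), 16(W); every one is W ⇒ L
n=22: can move to 21, which is L ⇒ W
n=23: moves to 22(W), 18(W); every one is W ⇒ L
n=24: can move to 23, which is L ⇒ W
n=25: moves to 24(W), 20(W); every one is W ⇒ L
n=26: can move to 25, which is L ⇒ W
n=27: moves to 26(W), 22(W); every one is W ⇒ L
n=28: can move to 27, which is L ⇒ W
n=29: moves to 28(W), 24(W); every one is W ⇒ L
n=30: can move to 29, which is L ⇒ W
n=31: moves to 30(W), 26(W); every one is W ⇒ L
n=32: can move to 31, which is L ⇒ W
n=33: moves to 32(W), 28(W); every one is W ⇒ L
n=34: can move to 33, which is L ⇒ W
n=35: moves to 34(W), 30(W); every one is W ⇒ L
n=36: can move to 35, which is L ⇒ W
Reading off the rows marked L gives the requested list; there are 18 such values of n.

1, 3, 5, 7, 9, 11, 13, 15, 17, 19, 21, 23, 25, 27, 29, 31, 33, 35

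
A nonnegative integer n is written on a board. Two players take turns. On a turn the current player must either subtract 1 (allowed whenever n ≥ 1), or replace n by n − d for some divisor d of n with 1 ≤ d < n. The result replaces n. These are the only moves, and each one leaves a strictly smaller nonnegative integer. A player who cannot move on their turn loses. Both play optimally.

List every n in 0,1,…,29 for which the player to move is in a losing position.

0, 2, 5, 7, 9, 11, 13, 15, 17, 19, 21, 23, 25, 27, 29

Classify positions by backward induction: terminal positions (no move available) are L. From any other position, the mover wins iff some move reaches an L.
n=0: no move → L
n=1: W (go to 0, an L position)
n=2: L (sole option 1(W) is W)
n=3: W (go to 2, an L position)
n=4: W (go to 2, an L position)
n=5: L (sole option 4(W) is W)
n=6: W (go to 5, an L position)
n=7: L (sole option 6(W) is W)
n=8: W (go to 7, an L position)
n=9: L (options 6(W), 8(W) are all W)
n=10: W (go to 5, an L position)
n=11: L (sole option 10(W) is W)
n=12: W (go to 9, an L position)
n=13: L (sole option 12(W) is W)
n=14: W (go to 7, an L position)
n=15: L (options 10(W), 12(W), 14(W) are all W)
n=16: W (go to 15, an L position)
n=17: L (sole option 16(W) is W)
n=18: W (go to 9, an L position)
n=19: L (sole option 18(W) is W)
n=20: W (go to 15, an L position)
n=21: L (options 14(W), 18(W), 20(W) are all W)
n=22: W (go to 11, an L position)
n=23: L (sole option 22(W) is W)
n=24: W (go to 21, an L position)
n=25: L (options 20(W), 24(W) are all W)
n=26: W (go to 13, an L position)
n=27: L (options 18(W), 24(W), 26(W) are all W)
n=28: W (go to 21, an L position)
n=29: L (sole option 28(W) is W)
Reading off the rows marked L gives the requested list; there are 15 such values of n.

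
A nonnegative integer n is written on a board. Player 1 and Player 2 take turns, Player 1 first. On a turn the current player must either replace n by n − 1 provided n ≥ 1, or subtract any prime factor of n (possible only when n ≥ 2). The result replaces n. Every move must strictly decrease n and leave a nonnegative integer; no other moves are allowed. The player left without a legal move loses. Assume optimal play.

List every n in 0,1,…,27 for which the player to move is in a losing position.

Classify positions by backward induction: terminal positions (no move available) are L. From any other position, the mover wins iff some move reaches an L.
n=0: no move → L
n=1: W (go to 0, an L position)
n=2: W (go to 0, an L position)
n=3: W (go to 0, an L position)
n=4: L (options 2(W), 3(W) are all W)
n=5: W (go to 0, an L position)
n=6: W (go to 4, an L position)
n=7: W (go to 0, an L position)
n=8: L (options 6(W), 7(W) are all W)
n=9: W (go to 8, an L position)
n=10: W (go to 8, an L position)
n=11: W (go to 0, an L position)
n=12: L (options 9(W), 10(W), 11(W) are all W)
n=13: W (go to 0, an L position)
n=14: W (go to 12, an L position)
n=15: W (go to 12, an L position)
n=16: L (options 14(W), 15(W) are all W)
n=17: W (go to 0, an L position)
n=18: W (go to 16, an L position)
n=19: W (go to 0, an L position)
n=20: L (options 15(W), 18(W), 19(W) are all W)
n=21: W (go to 20, an L position)
n=22: W (go to 20, an L position)
n=23: W (go to 0, an L position)
n=24: L (options 21(W), 22(W), 23(W) are all W)
n=25: W (go to 20, an L position)
n=26: W (go to 24, an L position)
n=27: W (go to 24, an L position)
Reading off the rows marked L gives the requested list; there are 7 such values of n.

0, 4, 8, 12, 16, 20, 24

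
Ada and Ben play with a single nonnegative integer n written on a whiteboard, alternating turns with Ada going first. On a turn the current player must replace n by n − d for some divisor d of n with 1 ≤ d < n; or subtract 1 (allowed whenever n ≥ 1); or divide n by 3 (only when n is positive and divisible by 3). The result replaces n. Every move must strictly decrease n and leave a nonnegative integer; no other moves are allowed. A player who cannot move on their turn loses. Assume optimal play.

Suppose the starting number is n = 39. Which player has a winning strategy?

Ada wins.

Classify positions by backward induction: terminal positions (no move available) are L. From any other position, the mover wins iff some move reaches an L.
n=0: no move → L
n=1: can move to 0, which is L ⇒ W
n=2: the only move is to 1(W), a W ⇒ L
n=3: can move to 2, which is L ⇒ W
n=4: can move to 2, which is L ⇒ W
n=5: the only move is to 4(W), a W ⇒ L
n=6: can move to 2, which is L ⇒ W
n=7: the only move is to 6(W), a W ⇒ L
n=8: can move to 7, which is L ⇒ W
n=9: moves to 3(W), 6(W), 8(W); every one is W ⇒ L
n=10: can move to 5, which is L ⇒ W
n=11: the only move is to 10(W), a W ⇒ L
n=12: can move to 9, which is L ⇒ W
n=13: the only move is to 12(W), a W ⇒ L
n=14: can move to 7, which is L ⇒ W
n=15: can move to 5, which is L ⇒ W
n=16: moves to 8(W), 12(W), 14(W), 15(W); every one is W ⇒ L
n=17: can move to 16, which is L ⇒ W
n=18: can move to 9, which is L ⇒ W
n=19: the only move is to 18(W), a W ⇒ L
n=20: can move to 16, which is L ⇒ W
n=21: can move to 7, which is L ⇒ W
n=22: can move to 11, which is L ⇒ W
n=23: the only move is to 22(W), a W ⇒ L
n=24: can move to 16, which is L ⇒ W
n=25: moves to 20(W), 24(W); every one is W ⇒ L
n=26: can move to 13, which is L ⇒ W
n=27: can move to 9, which is L ⇒ W
n=28: moves to 14(W), 21(W), 24(W), 26(W), 27(W); every one is W ⇒ L
n=29: can move to 28, which is L ⇒ W
n=30: can move to 25, which is L ⇒ W
n=31: the only move is to 30(W), a W ⇒ L
n=32: can move to 16, which is L ⇒ W
n=33: can move to 11, which is L ⇒ W
n=34: moves to 17(W), 32(W), 33(W); every one is W ⇒ L
n=35: can move to 28, which is L ⇒ W
n=36: can move to 34, which is L ⇒ W
n=37: the only move is to 36(W), a W ⇒ L
n=38: can move to 19, which is L ⇒ W
n=39: can move to 13, which is L ⇒ W
The starting position 39 is W: Ada should move to 13, handing over an L position.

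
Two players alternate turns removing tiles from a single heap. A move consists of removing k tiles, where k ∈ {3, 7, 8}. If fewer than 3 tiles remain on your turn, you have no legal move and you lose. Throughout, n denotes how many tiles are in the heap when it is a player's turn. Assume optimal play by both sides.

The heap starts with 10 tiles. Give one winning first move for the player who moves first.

Build the W/L table. Terminal = L. A non-terminal position is W if it has a move to some L; otherwise it is L.
n=0: no move → L
n=1: no move → L
n=2: no move → L
n=3: reaches L-position 0 → W
n=4: reaches L-position 1 → W
n=5: reaches L-position 2 → W
n=6: only reaches 3(W), which is W → L
n=7: reaches L-position 0 → W
n=8: reaches L-position 1 → W
n=9: reaches L-position 6 → W
n=10: reaches L-position 2 → W
From 10, the L positions reachable in one move are: 2.

Remove 8, leaving 2.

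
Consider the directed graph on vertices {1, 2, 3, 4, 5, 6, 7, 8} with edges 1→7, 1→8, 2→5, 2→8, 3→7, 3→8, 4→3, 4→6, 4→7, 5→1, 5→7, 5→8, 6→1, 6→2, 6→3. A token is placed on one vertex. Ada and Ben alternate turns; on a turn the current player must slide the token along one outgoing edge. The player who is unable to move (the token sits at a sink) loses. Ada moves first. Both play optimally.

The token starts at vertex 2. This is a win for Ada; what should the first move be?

Work bottom-up. With no move the player to move loses. Otherwise the position is W if at least one move leads to an L position for the opponent, and L if every move leads to a W.
Every edge goes from a vertex to one that appears earlier in the order 7, 8, 1, 5, 3, 2, 6, 4, so processing vertices in that order labels each vertex after all of its successors.
7: no outgoing edge → L
8: no outgoing edge → L
1: reaches L-position 8 → W
5: reaches L-position 8 → W
3: reaches L-position 8 → W
2: reaches L-position 8 → W
6: only reaches 2(W), 3(W), 1(W), all W → L
4: reaches L-position 6 → W
From 2, the L positions reachable in one move are: 8.

Move to 8.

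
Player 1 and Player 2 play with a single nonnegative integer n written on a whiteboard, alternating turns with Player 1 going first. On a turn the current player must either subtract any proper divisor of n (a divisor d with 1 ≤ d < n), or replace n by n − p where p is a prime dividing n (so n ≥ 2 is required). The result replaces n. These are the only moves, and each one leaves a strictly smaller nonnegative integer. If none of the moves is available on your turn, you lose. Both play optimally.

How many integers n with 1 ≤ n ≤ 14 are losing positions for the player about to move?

Positions with no move are L. A position that does have a move is losing for the player to move precisely when every available move leads to a winning position for the opponent. Fill in the labels:
n=0: no move → L
n=1: no move → L
n=2: can move to 0, which is L ⇒ W
n=3: can move to 0, which is L ⇒ W
n=4: moves to 2(W), 3(W); every one is W ⇒ L
n=5: can move to 0, which is L ⇒ W
n=6: can move to 4, which is L ⇒ W
n=7: can move to 0, which is L ⇒ W
n=8: can move to 4, which is L ⇒ W
n=9: moves to 6(W), 8(W); every one is W ⇒ L
n=10: can move to 9, which is L ⇒ W
n=11: can move to 0, which is L ⇒ W
n=12: can move to 9, which is L ⇒ W
n=13: can move to 0, which is L ⇒ W
n=14: moves to 7(W), 12(W), 13(W); every one is W ⇒ L
L entries with 1 ≤ n ≤ 14 (n=0 is outside the asked range and is not counted): n = 1, 4, 9, 14; that makes 4.

4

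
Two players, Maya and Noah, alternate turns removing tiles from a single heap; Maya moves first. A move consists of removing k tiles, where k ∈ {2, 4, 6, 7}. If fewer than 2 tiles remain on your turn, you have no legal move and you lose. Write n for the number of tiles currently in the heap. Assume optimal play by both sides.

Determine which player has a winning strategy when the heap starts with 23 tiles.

Maya wins.

Build the W/L table. Terminal = L. A non-terminal position is W if it has a move to some L; otherwise it is L.
n=0: no move → L
n=1: no move → L
n=2: can move to 0, which is L ⇒ W
n=3: can move to 1, which is L ⇒ W
n=4: can move to 0, which is L ⇒ W
n=5: can move to 1, which is L ⇒ W
n=6: can move to 0, which is L ⇒ W
n=7: can move to 1, which is L ⇒ W
n=8: can move to 1, which is L ⇒ W
n=9: moves to 7(W), 5(W), 3(W), 2(W); every one is W ⇒ L
n=10: moves to 8(W), 6(W), 4(W), 3(W); every one is W ⇒ L
n=11: can move to 9, which is L ⇒ W
n=12: can move to 10, which is L ⇒ W
n=13: can move to 9, which is L ⇒ W
n=14: can move to 10, which is L ⇒ W
n=15: can move to 9, which is L ⇒ W
n=16: can move to 10, which is L ⇒ W
n=17: can move to 10, which is L ⇒ W
n=18: moves to 16(W), 14(W), 12(W), 11(W); every one is W ⇒ L
n=19: moves to 17(W), 15(W), 13(W), 12(W); every one is W ⇒ L
n=20: can move to 18, which is L ⇒ W
n=21: can move to 19, which is L ⇒ W
n=22: can move to 18, which is L ⇒ W
n=23: can move to 19, which is L ⇒ W
The starting position 23 is W: Maya should remove 4, leaving 19, handing over an L position.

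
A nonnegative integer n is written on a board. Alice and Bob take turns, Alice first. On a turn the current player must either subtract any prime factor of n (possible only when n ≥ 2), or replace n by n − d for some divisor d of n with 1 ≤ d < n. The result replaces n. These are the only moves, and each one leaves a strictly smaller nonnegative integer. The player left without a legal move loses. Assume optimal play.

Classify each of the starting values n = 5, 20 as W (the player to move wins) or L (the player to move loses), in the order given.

Build the W/L table. Terminal = L. A non-terminal position is W if it has a move to some L; otherwise it is L.
n=0: no move → L
n=1: no move → L
n=2: →0(L), so W
n=3: →0(L), so W
n=4: →2(W), 3(W) — all W, so L
n=5: →0(L), so W
n=6: →4(L), so W
n=7: →0(L), so W
n=8: →4(L), so W
n=9: →6(W), 8(W) — all W, so L
n=10: →9(L), so W
n=11: →0(L), so W
n=12: →9(L), so W
n=13: →0(L), so W
n=14: →7(W), 12(W), 13(W) — all W, so L
n=15: →14(L), so W
n=16: →14(L), so W
n=17: →0(L), so W
n=18: →9(L), so W
n=19: →0(L), so W
n=20: →10(W), 15(W), 16(W), 18(W), 19(W) — all W, so L

5: W, 20: L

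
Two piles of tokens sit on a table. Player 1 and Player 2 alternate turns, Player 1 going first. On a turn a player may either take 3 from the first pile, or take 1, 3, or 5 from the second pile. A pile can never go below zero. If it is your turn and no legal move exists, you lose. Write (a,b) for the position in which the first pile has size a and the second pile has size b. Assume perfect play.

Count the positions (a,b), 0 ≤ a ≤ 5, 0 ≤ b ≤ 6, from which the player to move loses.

Classify positions by backward induction: terminal positions (no move available) are L. From any other position, the mover wins iff some move reaches an L.
Every move lowers a or b (never raises either), so fill the grid row by row in increasing a, and left to right within a row: each cell's successors are then already labelled.
      b=0  b=1  b=2  b=3  b=4  b=5  b=6
a=0:    L    W    L    W    L    W    L
a=1:    L    W    L    W    L    W    L
a=2:    L    W    L    W    L    W    L
a=3:    W    L    W    L    W    L    W
a=4:    W    L    W    L    W    L    W
a=5:    W    L    W    L    W    L    W
Cells with no legal move (terminal, hence L): (0,0), (1,0), (2,0).
The remaining L cells, each justified by listing all of its moves:
(0,2): L (sole option (0,1)(W) is W)
(0,4): L (options (0,3)(W), (0,1)(W) are all W)
(0,6): L (options (0,5)(W), (0,3)(W), (0,1)(W) are all W)
(1,2): L (sole option (1,1)(W) is W)
(1,4): L (options (1,3)(W), (1,1)(W) are all W)
(1,6): L (options (1,5)(W), (1,3)(W), (1,1)(W) are all W)
(2,2): L (sole option (2,1)(W) is W)
(2,4): L (options (2,3)(W), (2,1)(W) are all W)
(2,6): L (options (2,5)(W), (2,3)(W), (2,1)(W) are all W)
(3,1): L (options (0,1)(W), (3,0)(W) are all W)
(3,3): L (options (0,3)(W), (3,2)(W), (3,0)(W) are all W)
(3,5): L (options (0,5)(W), (3,4)(W), (3,2)(W), (3,0)(W) are all W)
(4,1): L (options (1,1)(W), (4,0)(W) are all W)
(4,3): L (options (1,3)(W), (4,2)(W), (4,0)(W) are all W)
(4,5): L (options (1,5)(W), (4,4)(W), (4,2)(W), (4,0)(W) are all W)
(5,1): L (options (2,1)(W), (5,0)(W) are all W)
(5,3): L (options (2,3)(W), (5,2)(W), (5,0)(W) are all W)
(5,5): L (options (2,5)(W), (5,4)(W), (5,2)(W), (5,0)(W) are all W)
Every other cell has at least one move into one of the L cells above, so it is W.
L cells per row: a=0: 4, a=1: 4, a=2: 4, a=3: 3, a=4: 3, a=5: 3; total 21.

21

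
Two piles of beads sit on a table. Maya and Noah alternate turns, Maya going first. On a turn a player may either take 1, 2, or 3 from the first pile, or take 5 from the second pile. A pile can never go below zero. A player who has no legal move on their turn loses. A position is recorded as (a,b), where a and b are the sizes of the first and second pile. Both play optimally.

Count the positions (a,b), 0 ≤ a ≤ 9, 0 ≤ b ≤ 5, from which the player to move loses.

Build the W/L table. Terminal = L. A non-terminal position is W if it has a move to some L; otherwise it is L.
Every move lowers a or b (never raises either), so fill the grid row by row in increasing a, and left to right within a row: each cell's successors are then already labelled.
      b=0  b=1  b=2  b=3  b=4  b=5
a=0:    L    L    L    L    L    W
a=1:    W    W    W    W    W    L
a=2:    W    W    W    W    W    W
a=3:    W    W    W    W    W    W
a=4:    L    L    L    L    L    W
a=5:    W    W    W    W    W    L
a=6:    W    W    W    W    W    W
a=7:    W    W    W    W    W    W
a=8:    L    L    L    L    L    W
a=9:    W    W    W    W    W    L
Cells with no legal move (terminal, hence L): (0,0), (0,1), (0,2), (0,3), (0,4).
The remaining L cells, each justified by listing all of its moves:
(1,5): moves to (0,5)(W), (1,0)(W); every one is W ⇒ L
(4,0): moves to (3,0)(W), (2,0)(W), (1,0)(W); every one is W ⇒ L
(4,1): moves to (3,1)(W), (2,1)(W), (1,1)(W); every one is W ⇒ L
(4,2): moves to (3,2)(W), (2,2)(W), (1,2)(W); every one is W ⇒ L
(4,3): moves to (3,3)(W), (2,3)(W), (1,3)(W); every one is W ⇒ L
(4,4): moves to (3,4)(W), (2,4)(W), (1,4)(W); every one is W ⇒ L
(5,5): moves to (4,5)(W), (3,5)(W), (2,5)(W), (5,0)(W); every one is W ⇒ L
(8,0): moves to (7,0)(W), (6,0)(W), (5,0)(W); every one is W ⇒ L
(8,1): moves to (7,1)(W), (6,1)(W), (5,1)(W); every one is W ⇒ L
(8,2): moves to (7,2)(W), (6,2)(W), (5,2)(W); every one is W ⇒ L
(8,3): moves to (7,3)(W), (6,3)(W), (5,3)(W); every one is W ⇒ L
(8,4): moves to (7,4)(W), (6,4)(W), (5,4)(W); every one is W ⇒ L
(9,5): moves to (8,5)(W), (7,5)(W), (6,5)(W), (9,0)(W); every one is W ⇒ L
Every other cell has at least one move into one of the L cells above, so it is W.
L cells per row: a=0: 5, a=1: 1, a=2: 0, a=3: 0, a=4: 5, a=5: 1, a=6: 0, a=7: 0, a=8: 5, a=9: 1; total 18.

18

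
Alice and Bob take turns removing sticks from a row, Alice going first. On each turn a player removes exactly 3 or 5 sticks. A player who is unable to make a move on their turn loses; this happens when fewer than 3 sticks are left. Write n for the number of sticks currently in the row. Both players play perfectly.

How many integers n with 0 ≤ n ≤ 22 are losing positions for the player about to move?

9

Positions with no move are L. A position that does have a move is losing for the player to move precisely when every available move leads to a winning position for the opponent. Fill in the labels:
n=0: no move → L
n=1: no move → L
n=2: no move → L
n=3: W (go to 0, an L position)
n=4: W (go to 1, an L position)
n=5: W (go to 2, an L position)
n=6: W (go to 1, an L position)
n=7: W (go to 2, an L position)
n=8: L (options 5(W), 3(W) are all W)
n=9: L (options 6(W), 4(W) are all W)
n=10: L (options 7(W), 5(W) are all W)
n=11: W (go to 8, an L position)
n=12: W (go to 9, an L position)
n=13: W (go to 10, an L position)
n=14: W (go to 9, an L position)
n=15: W (go to 10, an L position)
n=16: L (options 13(W), 11(W) are all W)
n=17: L (options 14(W), 12(W) are all W)
n=18: L (options 15(W), 13(W) are all W)
n=19: W (go to 16, an L position)
n=20: W (go to 17, an L position)
n=21: W (go to 18, an L position)
n=22: W (go to 17, an L position)
L entries with 0 ≤ n ≤ 22: n = 0, 1, 2, 8, 9, 10, 16, 17, 18; that makes 9.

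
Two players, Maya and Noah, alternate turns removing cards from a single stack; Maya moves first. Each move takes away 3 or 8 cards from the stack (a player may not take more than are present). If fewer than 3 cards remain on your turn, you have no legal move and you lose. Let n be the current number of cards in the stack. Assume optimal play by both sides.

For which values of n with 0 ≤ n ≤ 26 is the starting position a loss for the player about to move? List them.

0, 1, 2, 6, 7, 11, 12, 13, 17, 18, 22, 23, 24

Classify positions by backward induction: terminal positions (no move available) are L. From any other position, the mover wins iff some move reaches an L.
n=0: no move → L
n=1: no move → L
n=2: no move → L
n=3: W (go to 0, an L position)
n=4: W (go to 1, an L position)
n=5: W (go to 2, an L position)
n=6: L (sole option 3(W) is W)
n=7: L (sole option 4(W) is W)
n=8: W (go to 0, an L position)
n=9: W (go to 6, an L position)
n=10: W (go to 7, an L position)
n=11: L (options 8(W), 3(W) are all W)
n=12: L (options 9(W), 4(W) are all W)
n=13: L (options 10(W), 5(W) are all W)
n=14: W (go to 11, an L position)
n=15: W (go to 12, an L position)
n=16: W (go to 13, an L position)
n=17: L (options 14(W), 9(W) are all W)
n=18: L (options 15(W), 10(W) are all W)
n=19: W (go to 11, an L position)
n=20: W (go to 17, an L position)
n=21: W (go to 18, an L position)
n=22: L (options 19(W), 14(W) are all W)
n=23: L (options 20(W), 15(W) are all W)
n=24: L (options 21(W), 16(W) are all W)
n=25: W (go to 22, an L position)
n=26: W (go to 23, an L position)
Reading off the rows marked L gives the requested list; there are 13 such values of n.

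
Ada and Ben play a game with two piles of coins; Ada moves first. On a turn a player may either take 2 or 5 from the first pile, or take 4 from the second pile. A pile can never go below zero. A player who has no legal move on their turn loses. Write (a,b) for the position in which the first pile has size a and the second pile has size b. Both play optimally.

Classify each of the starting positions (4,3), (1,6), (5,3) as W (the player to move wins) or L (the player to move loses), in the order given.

(4,3): L, (1,6): W, (5,3): W

Positions with no move are L. A position that does have a move is losing for the player to move precisely when every available move leads to a winning position for the opponent. Fill in the labels:
No move ever increases a pile, so every position that can arise here has a ≤ 5 and b ≤ 6; it is enough to label the cells with 0 ≤ a ≤ 5 and 0 ≤ b ≤ 6.
Every move lowers a or b (never raises either), so fill the grid row by row in increasing a, and left to right within a row: each cell's successors are then already labelled.
      b=0  b=1  b=2  b=3  b=4  b=5  b=6
a=0:    L    L    L    L    W    W    W
a=1:    L    L    L    L    W    W    W
a=2:    W    W    W    W    L    L    L
a=3:    W    W    W    W    L    L    L
a=4:    L    L    L    L    W    W    W
a=5:    W    W    W    W    W    W    W
Cells with no legal move (terminal, hence L): (0,0), (0,1), (0,2), (0,3), (1,0), (1,1), (1,2), (1,3).
The remaining L cells, each justified by listing all of its moves:
(2,4): →(0,4)(W), (2,0)(W) — all W, so L
(2,5): →(0,5)(W), (2,1)(W) — all W, so L
(2,6): →(0,6)(W), (2,2)(W) — all W, so L
(3,4): →(1,4)(W), (3,0)(W) — all W, so L
(3,5): →(1,5)(W), (3,1)(W) — all W, so L
(3,6): →(1,6)(W), (3,2)(W) — all W, so L
(4,0): →(2,0)(W) only, which is W, so L
(4,1): →(2,1)(W) only, which is W, so L
(4,2): →(2,2)(W) only, which is W, so L
(4,3): →(2,3)(W) only, which is W, so L
Every other cell has at least one move into one of the L cells above, so it is W.
(4,3): one of the L cells justified above, so L
(1,6): the move to (1,2) reaches an L cell, so W
(5,3): the move to (0,3) reaches an L cell, so W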